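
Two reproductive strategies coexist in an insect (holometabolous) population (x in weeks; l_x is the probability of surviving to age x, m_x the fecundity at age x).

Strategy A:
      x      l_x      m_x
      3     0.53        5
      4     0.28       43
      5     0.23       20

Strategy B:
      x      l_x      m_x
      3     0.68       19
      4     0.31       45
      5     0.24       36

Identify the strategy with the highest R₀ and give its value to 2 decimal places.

35.51

Strategy A: R₀ = 0.53×5 + 0.28×43 + 0.23×20 = 19.2900
Strategy B: R₀ = 0.68×19 + 0.31×45 + 0.24×36 = 35.5100
Highest R₀: strategy B with 35.5100.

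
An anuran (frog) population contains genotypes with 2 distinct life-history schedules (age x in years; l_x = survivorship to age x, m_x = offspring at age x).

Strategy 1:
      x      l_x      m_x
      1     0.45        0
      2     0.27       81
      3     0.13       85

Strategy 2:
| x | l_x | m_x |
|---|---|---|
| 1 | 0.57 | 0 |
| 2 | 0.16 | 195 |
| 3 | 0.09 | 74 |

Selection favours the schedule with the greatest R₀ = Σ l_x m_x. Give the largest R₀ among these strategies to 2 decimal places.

Strategy 1: R₀ = 0.45×0 + 0.27×81 + 0.13×85 = 32.9200
Strategy 2: R₀ = 0.57×0 + 0.16×195 + 0.09×74 = 37.8600
Highest R₀: strategy 2 with 37.8600.

37.86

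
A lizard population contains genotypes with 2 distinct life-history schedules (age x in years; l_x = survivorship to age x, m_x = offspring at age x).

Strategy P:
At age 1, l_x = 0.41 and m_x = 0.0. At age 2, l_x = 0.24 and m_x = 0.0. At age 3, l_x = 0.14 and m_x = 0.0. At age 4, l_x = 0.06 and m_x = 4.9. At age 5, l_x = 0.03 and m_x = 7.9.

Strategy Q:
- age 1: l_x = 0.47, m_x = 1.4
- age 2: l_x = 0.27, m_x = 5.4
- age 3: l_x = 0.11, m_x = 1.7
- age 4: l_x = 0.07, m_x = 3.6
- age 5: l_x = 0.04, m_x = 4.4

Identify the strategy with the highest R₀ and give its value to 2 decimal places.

2.73

Strategy P: R₀ = 0.41×0.0 + 0.24×0.0 + 0.14×0.0 + 0.06×4.9 + 0.03×7.9 = 0.5310
Strategy Q: R₀ = 0.47×1.4 + 0.27×5.4 + 0.11×1.7 + 0.07×3.6 + 0.04×4.4 = 2.7310
Highest R₀: strategy Q with 2.7310.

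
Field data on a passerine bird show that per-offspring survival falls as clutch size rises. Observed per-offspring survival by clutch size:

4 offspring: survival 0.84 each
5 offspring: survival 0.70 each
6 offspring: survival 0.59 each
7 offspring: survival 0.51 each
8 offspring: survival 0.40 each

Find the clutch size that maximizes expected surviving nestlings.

Expected surviving nestlings = c × s(c):
  c=4: 4 × 0.84 = 3.360
  c=5: 5 × 0.70 = 3.500
  c=6: 6 × 0.59 = 3.540
  c=7: 7 × 0.51 = 3.570
  c=8: 8 × 0.40 = 3.200
Maximum at c = 7 (3.570 surviving nestlings).

7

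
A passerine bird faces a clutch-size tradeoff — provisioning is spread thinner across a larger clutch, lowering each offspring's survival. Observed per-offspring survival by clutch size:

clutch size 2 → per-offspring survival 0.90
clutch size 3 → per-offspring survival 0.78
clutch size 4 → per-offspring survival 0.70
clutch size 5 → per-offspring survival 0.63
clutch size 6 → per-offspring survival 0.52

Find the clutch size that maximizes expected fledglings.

Expected fledglings = c × s(c):
  c=2: 2 × 0.90 = 1.800
  c=3: 3 × 0.78 = 2.340
  c=4: 4 × 0.70 = 2.800
  c=5: 5 × 0.63 = 3.150
  c=6: 6 × 0.52 = 3.120
Maximum at c = 5 (3.150 fledglings).

5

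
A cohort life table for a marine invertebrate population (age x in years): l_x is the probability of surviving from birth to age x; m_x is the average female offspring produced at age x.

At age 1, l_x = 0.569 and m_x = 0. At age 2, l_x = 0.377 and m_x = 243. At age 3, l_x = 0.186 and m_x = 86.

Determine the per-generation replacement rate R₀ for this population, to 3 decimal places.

R₀ = Σ l_x m_x:
  age 1: 0.569 × 0 = 0.0000
  age 2: 0.377 × 243 = 91.6110
  age 3: 0.186 × 86 = 15.9960
R₀ = 0.0000 + 91.6110 + 15.9960 = 107.6070

107.607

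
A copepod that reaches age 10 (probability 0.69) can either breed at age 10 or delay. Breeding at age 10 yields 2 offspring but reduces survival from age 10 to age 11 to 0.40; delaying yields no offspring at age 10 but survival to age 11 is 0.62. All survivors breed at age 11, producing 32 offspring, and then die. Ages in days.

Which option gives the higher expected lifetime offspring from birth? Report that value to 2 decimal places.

breed at age 10: R₀ = 0.69 × (2 + 0.40 × 32) = 0.69 × 14.8000 = 10.2120
delay to age 11: R₀ = 0.69 × (0.62 × 32) = 0.69 × 19.8400 = 13.6896
Higher: delay to age 11 (13.6896).

13.69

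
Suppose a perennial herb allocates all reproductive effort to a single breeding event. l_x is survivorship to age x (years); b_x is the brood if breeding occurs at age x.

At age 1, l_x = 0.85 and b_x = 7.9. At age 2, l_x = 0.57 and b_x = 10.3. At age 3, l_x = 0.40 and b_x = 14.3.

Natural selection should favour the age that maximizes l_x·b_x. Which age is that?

Expected offspring if breeding at age x = l_x × b_x:
  age 1: 0.85 × 7.9 = 6.715
  age 2: 0.57 × 10.3 = 5.871
  age 3: 0.40 × 14.3 = 5.720
Maximum at age 1 (6.715).

1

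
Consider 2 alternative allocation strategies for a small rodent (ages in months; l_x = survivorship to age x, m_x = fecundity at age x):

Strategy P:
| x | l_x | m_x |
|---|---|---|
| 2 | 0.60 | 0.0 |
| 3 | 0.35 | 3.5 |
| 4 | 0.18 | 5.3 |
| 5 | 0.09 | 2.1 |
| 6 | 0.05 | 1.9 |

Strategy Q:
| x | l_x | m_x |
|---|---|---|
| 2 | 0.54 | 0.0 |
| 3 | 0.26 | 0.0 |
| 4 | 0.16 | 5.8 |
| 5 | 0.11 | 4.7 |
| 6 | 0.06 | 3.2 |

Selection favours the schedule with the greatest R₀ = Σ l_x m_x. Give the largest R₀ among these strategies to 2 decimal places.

2.46

Strategy P: R₀ = 0.60×0.0 + 0.35×3.5 + 0.18×5.3 + 0.09×2.1 + 0.05×1.9 = 2.4630
Strategy Q: R₀ = 0.54×0.0 + 0.26×0.0 + 0.16×5.8 + 0.11×4.7 + 0.06×3.2 = 1.6370
Highest R₀: strategy P with 2.4630.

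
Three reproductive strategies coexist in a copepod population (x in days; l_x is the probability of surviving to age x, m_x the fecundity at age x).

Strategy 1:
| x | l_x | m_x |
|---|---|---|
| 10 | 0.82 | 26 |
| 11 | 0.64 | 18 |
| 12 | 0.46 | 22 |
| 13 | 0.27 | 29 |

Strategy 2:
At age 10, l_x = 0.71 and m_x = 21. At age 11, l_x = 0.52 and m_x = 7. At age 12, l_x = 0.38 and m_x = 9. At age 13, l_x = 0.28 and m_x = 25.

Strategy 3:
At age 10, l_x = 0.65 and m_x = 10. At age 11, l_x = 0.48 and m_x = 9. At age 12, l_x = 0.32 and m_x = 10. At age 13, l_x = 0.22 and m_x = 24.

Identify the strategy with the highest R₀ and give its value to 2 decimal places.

50.79

Strategy 1: R₀ = 0.82×26 + 0.64×18 + 0.46×22 + 0.27×29 = 50.7900
Strategy 2: R₀ = 0.71×21 + 0.52×7 + 0.38×9 + 0.28×25 = 28.9700
Strategy 3: R₀ = 0.65×10 + 0.48×9 + 0.32×10 + 0.22×24 = 19.3000
Highest R₀: strategy 1 with 50.7900.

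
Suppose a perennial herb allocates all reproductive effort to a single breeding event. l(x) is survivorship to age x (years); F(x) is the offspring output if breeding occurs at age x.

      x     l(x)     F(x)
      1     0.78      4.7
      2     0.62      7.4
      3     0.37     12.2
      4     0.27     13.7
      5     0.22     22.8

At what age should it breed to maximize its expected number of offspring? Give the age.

Expected offspring if breeding at age x = l(x) × F(x):
  age 1: 0.78 × 4.7 = 3.666
  age 2: 0.62 × 7.4 = 4.588
  age 3: 0.37 × 12.2 = 4.514
  age 4: 0.27 × 13.7 = 3.699
  age 5: 0.22 × 22.8 = 5.016
Maximum at age 5 (5.016).

5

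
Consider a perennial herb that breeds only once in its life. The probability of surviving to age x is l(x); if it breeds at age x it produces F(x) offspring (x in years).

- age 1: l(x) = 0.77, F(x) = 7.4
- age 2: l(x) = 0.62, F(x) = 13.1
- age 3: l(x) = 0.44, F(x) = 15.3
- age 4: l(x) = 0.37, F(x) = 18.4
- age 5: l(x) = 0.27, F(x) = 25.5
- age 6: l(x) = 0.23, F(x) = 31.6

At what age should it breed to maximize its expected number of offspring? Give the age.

2

Expected offspring if breeding at age x = l(x) × F(x):
  age 1: 0.77 × 7.4 = 5.698
  age 2: 0.62 × 13.1 = 8.122
  age 3: 0.44 × 15.3 = 6.732
  age 4: 0.37 × 18.4 = 6.808
  age 5: 0.27 × 25.5 = 6.885
  age 6: 0.23 × 31.6 = 7.268
Maximum at age 2 (8.122).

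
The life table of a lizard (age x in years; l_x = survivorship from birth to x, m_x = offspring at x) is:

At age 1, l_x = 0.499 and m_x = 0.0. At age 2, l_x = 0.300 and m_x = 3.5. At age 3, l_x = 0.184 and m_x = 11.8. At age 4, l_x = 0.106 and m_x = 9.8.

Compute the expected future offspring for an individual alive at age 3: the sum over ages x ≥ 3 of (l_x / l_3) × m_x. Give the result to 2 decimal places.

l_3 = 0.184. Conditional survival from age 3 to x is l_x / l_3.
  x=3: (0.184/0.184) × 11.8 = 11.8000
  x=4: (0.106/0.184) × 9.8 = 5.6457
Sum = 11.8000 + 5.6457 = 17.4457

17.45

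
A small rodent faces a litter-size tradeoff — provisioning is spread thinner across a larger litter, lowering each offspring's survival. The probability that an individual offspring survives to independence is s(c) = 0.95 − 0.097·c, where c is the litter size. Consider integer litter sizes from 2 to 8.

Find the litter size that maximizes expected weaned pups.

Expected weaned pups = c × s(c):
  c=2: 2 × 0.756 = 1.512
  c=3: 3 × 0.659 = 1.977
  c=4: 4 × 0.562 = 2.248
  c=5: 5 × 0.465 = 2.325
  c=6: 6 × 0.368 = 2.208
  c=7: 7 × 0.271 = 1.897
  c=8: 8 × 0.174 = 1.392
Maximum at c = 5 (2.325 weaned pups).

5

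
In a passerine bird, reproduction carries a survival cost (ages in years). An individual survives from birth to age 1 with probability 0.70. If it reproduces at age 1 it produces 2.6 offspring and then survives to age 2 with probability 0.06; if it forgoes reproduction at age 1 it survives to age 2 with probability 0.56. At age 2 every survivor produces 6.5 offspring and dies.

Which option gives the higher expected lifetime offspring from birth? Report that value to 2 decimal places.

breed at age 1: R₀ = 0.70 × (2.6 + 0.06 × 6.5) = 0.70 × 2.9900 = 2.0930
delay to age 2: R₀ = 0.70 × (0.56 × 6.5) = 0.70 × 3.6400 = 2.5480
Higher: delay to age 2 (2.5480).

2.55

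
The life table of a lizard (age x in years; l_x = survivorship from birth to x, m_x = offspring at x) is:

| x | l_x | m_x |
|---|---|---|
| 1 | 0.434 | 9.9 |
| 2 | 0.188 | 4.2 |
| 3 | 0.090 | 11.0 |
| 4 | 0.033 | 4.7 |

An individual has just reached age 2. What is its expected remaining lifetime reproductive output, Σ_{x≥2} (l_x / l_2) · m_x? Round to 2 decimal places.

10.29

l_2 = 0.188. Conditional survival from age 2 to x is l_x / l_2.
  x=2: (0.188/0.188) × 4.2 = 4.2000
  x=3: (0.090/0.188) × 11.0 = 5.2660
  x=4: (0.033/0.188) × 4.7 = 0.8250
Sum = 4.2000 + 5.2660 + 0.8250 = 10.2910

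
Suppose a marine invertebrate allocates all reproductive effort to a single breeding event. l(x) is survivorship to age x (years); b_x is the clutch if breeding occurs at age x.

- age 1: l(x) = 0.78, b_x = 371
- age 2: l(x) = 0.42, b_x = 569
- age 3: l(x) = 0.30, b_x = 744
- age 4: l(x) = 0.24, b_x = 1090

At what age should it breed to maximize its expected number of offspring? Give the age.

1

Expected offspring if breeding at age x = l(x) × b_x:
  age 1: 0.78 × 371 = 289.380
  age 2: 0.42 × 569 = 238.980
  age 3: 0.30 × 744 = 223.200
  age 4: 0.24 × 1090 = 261.600
Maximum at age 1 (289.380).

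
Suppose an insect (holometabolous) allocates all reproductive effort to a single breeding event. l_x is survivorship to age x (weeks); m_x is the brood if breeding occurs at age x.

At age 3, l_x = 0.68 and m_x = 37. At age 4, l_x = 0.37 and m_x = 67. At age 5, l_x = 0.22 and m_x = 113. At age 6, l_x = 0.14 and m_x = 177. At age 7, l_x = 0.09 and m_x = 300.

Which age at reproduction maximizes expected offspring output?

7

Expected offspring if breeding at age x = l_x × m_x:
  age 3: 0.68 × 37 = 25.160
  age 4: 0.37 × 67 = 24.790
  age 5: 0.22 × 113 = 24.860
  age 6: 0.14 × 177 = 24.780
  age 7: 0.09 × 300 = 27.000
Maximum at age 7 (27.000).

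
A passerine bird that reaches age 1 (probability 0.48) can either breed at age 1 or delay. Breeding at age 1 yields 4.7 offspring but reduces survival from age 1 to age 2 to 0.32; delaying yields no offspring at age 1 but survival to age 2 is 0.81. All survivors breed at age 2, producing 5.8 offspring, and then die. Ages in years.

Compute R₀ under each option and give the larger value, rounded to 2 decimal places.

3.15

breed at age 1: R₀ = 0.48 × (4.7 + 0.32 × 5.8) = 0.48 × 6.5560 = 3.1469
delay to age 2: R₀ = 0.48 × (0.81 × 5.8) = 0.48 × 4.6980 = 2.2550
Higher: breed at age 1 (3.1469).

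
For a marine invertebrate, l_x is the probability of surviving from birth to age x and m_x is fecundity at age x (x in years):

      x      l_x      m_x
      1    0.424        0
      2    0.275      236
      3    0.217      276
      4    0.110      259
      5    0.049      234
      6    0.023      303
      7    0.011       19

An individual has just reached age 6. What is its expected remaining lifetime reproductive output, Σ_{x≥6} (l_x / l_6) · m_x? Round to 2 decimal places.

312.09

l_6 = 0.023. Conditional survival from age 6 to x is l_x / l_6.
  x=6: (0.023/0.023) × 303 = 303.0000
  x=7: (0.011/0.023) × 19 = 9.0870
Sum = 303.0000 + 9.0870 = 312.0870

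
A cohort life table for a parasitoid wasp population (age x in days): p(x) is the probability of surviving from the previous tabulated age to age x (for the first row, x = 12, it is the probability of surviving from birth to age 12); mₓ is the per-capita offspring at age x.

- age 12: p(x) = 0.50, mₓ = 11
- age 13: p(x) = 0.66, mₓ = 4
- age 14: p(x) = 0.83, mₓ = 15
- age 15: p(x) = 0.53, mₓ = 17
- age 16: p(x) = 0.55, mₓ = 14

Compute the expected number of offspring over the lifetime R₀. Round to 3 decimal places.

Survivorship from birth: l_x = p_12·p_13·…·p_x.
  l_12 = 0.50000
  l_13 = 0.33000
  l_14 = 0.27390
  l_15 = 0.14517
  l_16 = 0.07984
R₀ = Σ l_x mₓ:
  age 12: 0.50000 × 11 = 5.5000
  age 13: 0.33000 × 4 = 1.3200
  age 14: 0.27390 × 15 = 4.1085
  age 15: 0.14517 × 17 = 2.4679
  age 16: 0.07984 × 14 = 1.1178
R₀ = 5.5000 + 1.3200 + 4.1085 + 2.4679 + 1.1178 = 14.5141

14.514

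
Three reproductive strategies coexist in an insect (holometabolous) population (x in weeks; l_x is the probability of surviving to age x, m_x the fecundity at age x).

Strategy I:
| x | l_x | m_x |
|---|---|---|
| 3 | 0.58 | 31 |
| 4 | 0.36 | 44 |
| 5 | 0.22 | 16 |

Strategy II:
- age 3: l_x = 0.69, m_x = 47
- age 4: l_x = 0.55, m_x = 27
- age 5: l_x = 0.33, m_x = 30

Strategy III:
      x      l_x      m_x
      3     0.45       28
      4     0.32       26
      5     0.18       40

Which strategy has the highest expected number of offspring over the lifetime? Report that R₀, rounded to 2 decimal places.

57.18

Strategy I: R₀ = 0.58×31 + 0.36×44 + 0.22×16 = 37.3400
Strategy II: R₀ = 0.69×47 + 0.55×27 + 0.33×30 = 57.1800
Strategy III: R₀ = 0.45×28 + 0.32×26 + 0.18×40 = 28.1200
Highest R₀: strategy II with 57.1800.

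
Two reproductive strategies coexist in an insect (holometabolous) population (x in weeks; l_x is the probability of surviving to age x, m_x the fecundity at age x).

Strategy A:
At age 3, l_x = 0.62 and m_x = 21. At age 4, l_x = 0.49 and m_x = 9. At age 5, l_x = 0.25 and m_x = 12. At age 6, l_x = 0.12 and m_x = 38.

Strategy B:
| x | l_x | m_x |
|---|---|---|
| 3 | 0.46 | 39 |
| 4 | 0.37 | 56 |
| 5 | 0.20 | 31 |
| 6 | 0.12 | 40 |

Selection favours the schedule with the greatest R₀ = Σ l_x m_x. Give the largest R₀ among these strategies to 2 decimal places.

49.66

Strategy A: R₀ = 0.62×21 + 0.49×9 + 0.25×12 + 0.12×38 = 24.9900
Strategy B: R₀ = 0.46×39 + 0.37×56 + 0.20×31 + 0.12×40 = 49.6600
Highest R₀: strategy B with 49.6600.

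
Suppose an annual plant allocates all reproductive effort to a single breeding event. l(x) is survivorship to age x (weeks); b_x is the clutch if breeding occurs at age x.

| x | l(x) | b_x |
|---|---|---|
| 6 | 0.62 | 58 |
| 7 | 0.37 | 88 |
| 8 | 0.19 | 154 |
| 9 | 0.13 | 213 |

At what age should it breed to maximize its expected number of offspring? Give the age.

6

Expected offspring if breeding at age x = l(x) × b_x:
  age 6: 0.62 × 58 = 35.960
  age 7: 0.37 × 88 = 32.560
  age 8: 0.19 × 154 = 29.260
  age 9: 0.13 × 213 = 27.690
Maximum at age 6 (35.960).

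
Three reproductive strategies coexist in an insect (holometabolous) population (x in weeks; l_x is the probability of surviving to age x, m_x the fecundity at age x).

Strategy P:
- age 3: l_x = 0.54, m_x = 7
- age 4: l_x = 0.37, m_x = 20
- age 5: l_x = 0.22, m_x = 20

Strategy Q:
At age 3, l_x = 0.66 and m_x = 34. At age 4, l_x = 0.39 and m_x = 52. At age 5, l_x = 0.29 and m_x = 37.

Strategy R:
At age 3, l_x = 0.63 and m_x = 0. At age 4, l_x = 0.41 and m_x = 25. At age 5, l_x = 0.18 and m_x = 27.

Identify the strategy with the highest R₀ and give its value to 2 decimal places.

Strategy P: R₀ = 0.54×7 + 0.37×20 + 0.22×20 = 15.5800
Strategy Q: R₀ = 0.66×34 + 0.39×52 + 0.29×37 = 53.4500
Strategy R: R₀ = 0.63×0 + 0.41×25 + 0.18×27 = 15.1100
Highest R₀: strategy Q with 53.4500.

53.45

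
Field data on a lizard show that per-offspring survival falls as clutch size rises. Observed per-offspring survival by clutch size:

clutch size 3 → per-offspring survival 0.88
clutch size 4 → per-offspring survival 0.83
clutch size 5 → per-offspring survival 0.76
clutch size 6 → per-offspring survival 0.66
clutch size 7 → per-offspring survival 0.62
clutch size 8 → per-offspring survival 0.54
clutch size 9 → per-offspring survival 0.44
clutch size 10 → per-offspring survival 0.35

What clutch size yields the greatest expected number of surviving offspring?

Expected surviving offspring = c × s(c):
  c=3: 3 × 0.88 = 2.640
  c=4: 4 × 0.83 = 3.320
  c=5: 5 × 0.76 = 3.800
  c=6: 6 × 0.66 = 3.960
  c=7: 7 × 0.62 = 4.340
  c=8: 8 × 0.54 = 4.320
  c=9: 9 × 0.44 = 3.960
  c=10: 10 × 0.35 = 3.500
Maximum at c = 7 (4.340 surviving offspring).

7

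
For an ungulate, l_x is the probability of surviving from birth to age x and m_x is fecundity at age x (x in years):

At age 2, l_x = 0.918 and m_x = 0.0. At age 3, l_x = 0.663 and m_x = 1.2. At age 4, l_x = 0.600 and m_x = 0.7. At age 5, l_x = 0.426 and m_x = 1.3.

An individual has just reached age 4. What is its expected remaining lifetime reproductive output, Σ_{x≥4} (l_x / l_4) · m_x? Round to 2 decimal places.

l_4 = 0.600. Conditional survival from age 4 to x is l_x / l_4.
  x=4: (0.600/0.600) × 0.7 = 0.7000
  x=5: (0.426/0.600) × 1.3 = 0.9230
Sum = 0.7000 + 0.9230 = 1.6230

1.62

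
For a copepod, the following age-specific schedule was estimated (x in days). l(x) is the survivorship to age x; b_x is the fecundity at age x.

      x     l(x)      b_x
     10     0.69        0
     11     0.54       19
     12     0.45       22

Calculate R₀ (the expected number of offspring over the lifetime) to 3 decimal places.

20.160

R₀ = Σ l(x) b_x:
  age 10: 0.69 × 0 = 0.0000
  age 11: 0.54 × 19 = 10.2600
  age 12: 0.45 × 22 = 9.9000
R₀ = 0.0000 + 10.2600 + 9.9000 = 20.1600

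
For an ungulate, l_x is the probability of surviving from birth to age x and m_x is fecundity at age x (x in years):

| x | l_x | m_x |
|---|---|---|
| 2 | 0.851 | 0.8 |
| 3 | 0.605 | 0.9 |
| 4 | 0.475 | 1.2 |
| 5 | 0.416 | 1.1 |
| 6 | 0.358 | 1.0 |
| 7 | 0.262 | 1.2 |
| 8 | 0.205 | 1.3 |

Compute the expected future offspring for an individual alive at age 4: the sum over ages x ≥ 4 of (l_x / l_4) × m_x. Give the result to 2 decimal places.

4.14

l_4 = 0.475. Conditional survival from age 4 to x is l_x / l_4.
  x=4: (0.475/0.475) × 1.2 = 1.2000
  x=5: (0.416/0.475) × 1.1 = 0.9634
  x=6: (0.358/0.475) × 1.0 = 0.7537
  x=7: (0.262/0.475) × 1.2 = 0.6619
  x=8: (0.205/0.475) × 1.3 = 0.5611
Sum = 1.2000 + 0.9634 + 0.7537 + 0.6619 + 0.5611 = 4.1400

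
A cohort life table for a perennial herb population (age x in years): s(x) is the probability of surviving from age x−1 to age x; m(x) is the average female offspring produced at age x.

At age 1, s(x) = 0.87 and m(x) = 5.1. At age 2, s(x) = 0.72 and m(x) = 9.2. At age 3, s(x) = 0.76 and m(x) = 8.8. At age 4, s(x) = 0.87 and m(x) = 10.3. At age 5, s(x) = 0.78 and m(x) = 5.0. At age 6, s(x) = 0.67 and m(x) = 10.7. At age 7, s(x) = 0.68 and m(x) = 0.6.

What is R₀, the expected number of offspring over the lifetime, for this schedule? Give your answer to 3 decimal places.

22.675

Survivorship from birth: l_x = s_1·s_2·…·s_x.
  l_1 = 0.87000
  l_2 = 0.62640
  l_3 = 0.47606
  l_4 = 0.41418
  l_5 = 0.32306
  l_6 = 0.21645
  l_7 = 0.14718
R₀ = Σ l_x m(x):
  age 1: 0.87000 × 5.1 = 4.4370
  age 2: 0.62640 × 9.2 = 5.7629
  age 3: 0.47606 × 8.8 = 4.1893
  age 4: 0.41418 × 10.3 = 4.2661
  age 5: 0.32306 × 5.0 = 1.6153
  age 6: 0.21645 × 10.7 = 2.3160
  age 7: 0.14718 × 0.6 = 0.0883
R₀ = 4.4370 + 5.7629 + 4.1893 + 4.2661 + 1.6153 + 2.3160 + 0.0883 = 22.6749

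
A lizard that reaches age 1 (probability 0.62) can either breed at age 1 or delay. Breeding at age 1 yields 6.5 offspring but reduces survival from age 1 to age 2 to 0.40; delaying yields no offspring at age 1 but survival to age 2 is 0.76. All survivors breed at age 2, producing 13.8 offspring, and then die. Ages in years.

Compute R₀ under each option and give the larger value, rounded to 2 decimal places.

breed at age 1: R₀ = 0.62 × (6.5 + 0.40 × 13.8) = 0.62 × 12.0200 = 7.4524
delay to age 2: R₀ = 0.62 × (0.76 × 13.8) = 0.62 × 10.4880 = 6.5026
Higher: breed at age 1 (7.4524).

7.45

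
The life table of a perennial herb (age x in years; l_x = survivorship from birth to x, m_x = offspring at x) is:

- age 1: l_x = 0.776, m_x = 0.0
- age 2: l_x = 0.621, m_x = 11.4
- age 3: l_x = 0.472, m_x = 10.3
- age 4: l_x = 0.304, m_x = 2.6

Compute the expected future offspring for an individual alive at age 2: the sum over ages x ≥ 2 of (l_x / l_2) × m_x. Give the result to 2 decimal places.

l_2 = 0.621. Conditional survival from age 2 to x is l_x / l_2.
  x=2: (0.621/0.621) × 11.4 = 11.4000
  x=3: (0.472/0.621) × 10.3 = 7.8287
  x=4: (0.304/0.621) × 2.6 = 1.2728
Sum = 11.4000 + 7.8287 + 1.2728 = 20.5014

20.50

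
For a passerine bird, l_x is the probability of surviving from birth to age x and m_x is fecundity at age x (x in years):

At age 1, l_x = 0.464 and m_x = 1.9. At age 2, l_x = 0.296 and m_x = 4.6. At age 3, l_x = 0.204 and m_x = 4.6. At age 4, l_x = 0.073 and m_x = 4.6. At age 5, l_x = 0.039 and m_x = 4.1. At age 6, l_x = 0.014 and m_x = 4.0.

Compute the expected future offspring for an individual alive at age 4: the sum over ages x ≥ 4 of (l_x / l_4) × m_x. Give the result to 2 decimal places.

l_4 = 0.073. Conditional survival from age 4 to x is l_x / l_4.
  x=4: (0.073/0.073) × 4.6 = 4.6000
  x=5: (0.039/0.073) × 4.1 = 2.1904
  x=6: (0.014/0.073) × 4.0 = 0.7671
Sum = 4.6000 + 2.1904 + 0.7671 = 7.5575

7.56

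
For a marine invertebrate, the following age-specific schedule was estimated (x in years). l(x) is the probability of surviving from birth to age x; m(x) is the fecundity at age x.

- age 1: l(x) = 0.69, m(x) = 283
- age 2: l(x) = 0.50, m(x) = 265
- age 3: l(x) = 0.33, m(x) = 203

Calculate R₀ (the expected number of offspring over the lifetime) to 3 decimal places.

R₀ = Σ l(x) m(x):
  age 1: 0.69 × 283 = 195.2700
  age 2: 0.50 × 265 = 132.5000
  age 3: 0.33 × 203 = 66.9900
R₀ = 195.2700 + 132.5000 + 66.9900 = 394.7600

394.760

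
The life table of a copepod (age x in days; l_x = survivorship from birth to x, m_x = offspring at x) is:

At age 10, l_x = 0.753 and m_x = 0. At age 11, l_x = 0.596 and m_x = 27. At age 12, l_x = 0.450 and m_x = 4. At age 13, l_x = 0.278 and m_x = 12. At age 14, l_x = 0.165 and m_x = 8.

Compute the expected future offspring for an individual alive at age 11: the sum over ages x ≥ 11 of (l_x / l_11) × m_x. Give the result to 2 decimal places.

37.83

l_11 = 0.596. Conditional survival from age 11 to x is l_x / l_11.
  x=11: (0.596/0.596) × 27 = 27.0000
  x=12: (0.450/0.596) × 4 = 3.0201
  x=13: (0.278/0.596) × 12 = 5.5973
  x=14: (0.165/0.596) × 8 = 2.2148
Sum = 27.0000 + 3.0201 + 5.5973 + 2.2148 = 37.8322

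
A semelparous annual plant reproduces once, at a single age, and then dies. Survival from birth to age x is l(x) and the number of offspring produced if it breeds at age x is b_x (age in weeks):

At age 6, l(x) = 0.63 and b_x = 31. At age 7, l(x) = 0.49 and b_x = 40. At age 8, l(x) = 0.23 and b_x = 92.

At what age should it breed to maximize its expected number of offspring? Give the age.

8

Expected offspring if breeding at age x = l(x) × b_x:
  age 6: 0.63 × 31 = 19.530
  age 7: 0.49 × 40 = 19.600
  age 8: 0.23 × 92 = 21.160
Maximum at age 8 (21.160).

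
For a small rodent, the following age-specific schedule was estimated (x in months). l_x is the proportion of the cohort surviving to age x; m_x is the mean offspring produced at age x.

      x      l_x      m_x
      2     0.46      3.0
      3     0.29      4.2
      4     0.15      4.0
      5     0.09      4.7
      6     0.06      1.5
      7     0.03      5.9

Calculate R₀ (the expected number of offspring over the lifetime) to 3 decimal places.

R₀ = Σ l_x m_x:
  age 2: 0.46 × 3.0 = 1.3800
  age 3: 0.29 × 4.2 = 1.2180
  age 4: 0.15 × 4.0 = 0.6000
  age 5: 0.09 × 4.7 = 0.4230
  age 6: 0.06 × 1.5 = 0.0900
  age 7: 0.03 × 5.9 = 0.1770
R₀ = 1.3800 + 1.2180 + 0.6000 + 0.4230 + 0.0900 + 0.1770 = 3.8880

3.888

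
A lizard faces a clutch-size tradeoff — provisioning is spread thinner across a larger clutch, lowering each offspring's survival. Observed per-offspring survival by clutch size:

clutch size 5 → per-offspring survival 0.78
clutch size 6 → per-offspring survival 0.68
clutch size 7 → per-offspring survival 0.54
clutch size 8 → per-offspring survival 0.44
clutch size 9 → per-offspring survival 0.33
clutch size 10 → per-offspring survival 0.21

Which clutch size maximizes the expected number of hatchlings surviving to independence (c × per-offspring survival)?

6

Expected hatchlings surviving to independence = c × s(c):
  c=5: 5 × 0.78 = 3.900
  c=6: 6 × 0.68 = 4.080
  c=7: 7 × 0.54 = 3.780
  c=8: 8 × 0.44 = 3.520
  c=9: 9 × 0.33 = 2.970
  c=10: 10 × 0.21 = 2.100
Maximum at c = 6 (4.080 hatchlings surviving to independence).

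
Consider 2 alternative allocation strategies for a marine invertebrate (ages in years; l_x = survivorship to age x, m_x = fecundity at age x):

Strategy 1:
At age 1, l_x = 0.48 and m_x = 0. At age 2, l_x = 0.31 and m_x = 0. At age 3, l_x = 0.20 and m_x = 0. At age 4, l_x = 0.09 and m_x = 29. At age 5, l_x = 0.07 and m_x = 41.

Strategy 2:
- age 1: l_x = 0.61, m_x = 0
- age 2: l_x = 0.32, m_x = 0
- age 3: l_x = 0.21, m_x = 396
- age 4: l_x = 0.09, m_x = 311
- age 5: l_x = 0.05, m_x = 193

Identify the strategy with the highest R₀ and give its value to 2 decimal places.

120.80

Strategy 1: R₀ = 0.48×0 + 0.31×0 + 0.20×0 + 0.09×29 + 0.07×41 = 5.4800
Strategy 2: R₀ = 0.61×0 + 0.32×0 + 0.21×396 + 0.09×311 + 0.05×193 = 120.8000
Highest R₀: strategy 2 with 120.8000.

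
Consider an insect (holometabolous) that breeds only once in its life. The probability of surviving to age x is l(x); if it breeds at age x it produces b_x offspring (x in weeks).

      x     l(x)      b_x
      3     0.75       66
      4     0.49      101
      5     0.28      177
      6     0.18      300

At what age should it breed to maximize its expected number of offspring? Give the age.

6

Expected offspring if breeding at age x = l(x) × b_x:
  age 3: 0.75 × 66 = 49.500
  age 4: 0.49 × 101 = 49.490
  age 5: 0.28 × 177 = 49.560
  age 6: 0.18 × 300 = 54.000
Maximum at age 6 (54.000).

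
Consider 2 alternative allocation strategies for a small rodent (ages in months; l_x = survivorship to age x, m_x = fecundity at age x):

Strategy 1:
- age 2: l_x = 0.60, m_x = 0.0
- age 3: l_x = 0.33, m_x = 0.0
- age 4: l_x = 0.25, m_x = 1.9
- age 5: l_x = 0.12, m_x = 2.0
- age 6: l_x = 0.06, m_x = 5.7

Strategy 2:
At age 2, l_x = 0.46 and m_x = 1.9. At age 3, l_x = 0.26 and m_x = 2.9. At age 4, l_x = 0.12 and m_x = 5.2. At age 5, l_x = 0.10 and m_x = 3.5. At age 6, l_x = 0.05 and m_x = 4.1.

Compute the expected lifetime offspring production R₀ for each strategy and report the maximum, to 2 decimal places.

2.81

Strategy 1: R₀ = 0.60×0.0 + 0.33×0.0 + 0.25×1.9 + 0.12×2.0 + 0.06×5.7 = 1.0570
Strategy 2: R₀ = 0.46×1.9 + 0.26×2.9 + 0.12×5.2 + 0.10×3.5 + 0.05×4.1 = 2.8070
Highest R₀: strategy 2 with 2.8070.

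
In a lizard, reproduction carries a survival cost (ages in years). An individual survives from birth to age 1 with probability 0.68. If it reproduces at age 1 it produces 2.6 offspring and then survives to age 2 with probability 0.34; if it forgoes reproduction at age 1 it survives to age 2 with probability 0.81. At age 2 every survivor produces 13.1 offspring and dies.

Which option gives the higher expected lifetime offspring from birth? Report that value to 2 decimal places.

breed at age 1: R₀ = 0.68 × (2.6 + 0.34 × 13.1) = 0.68 × 7.0540 = 4.7967
delay to age 2: R₀ = 0.68 × (0.81 × 13.1) = 0.68 × 10.6110 = 7.2155
Higher: delay to age 2 (7.2155).

7.22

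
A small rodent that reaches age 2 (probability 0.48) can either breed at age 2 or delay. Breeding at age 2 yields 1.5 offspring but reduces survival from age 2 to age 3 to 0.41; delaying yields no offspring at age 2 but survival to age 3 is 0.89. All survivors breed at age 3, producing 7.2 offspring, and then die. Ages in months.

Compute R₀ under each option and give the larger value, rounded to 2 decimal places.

breed at age 2: R₀ = 0.48 × (1.5 + 0.41 × 7.2) = 0.48 × 4.4520 = 2.1370
delay to age 3: R₀ = 0.48 × (0.89 × 7.2) = 0.48 × 6.4080 = 3.0758
Higher: delay to age 3 (3.0758).

3.08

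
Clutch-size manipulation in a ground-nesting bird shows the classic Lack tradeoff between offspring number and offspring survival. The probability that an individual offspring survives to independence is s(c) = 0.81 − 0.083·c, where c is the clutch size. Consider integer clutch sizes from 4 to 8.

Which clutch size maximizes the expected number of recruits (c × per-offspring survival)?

Expected recruits = c × s(c):
  c=4: 4 × 0.478 = 1.912
  c=5: 5 × 0.395 = 1.975
  c=6: 6 × 0.312 = 1.872
  c=7: 7 × 0.229 = 1.603
  c=8: 8 × 0.146 = 1.168
Maximum at c = 5 (1.975 recruits).

5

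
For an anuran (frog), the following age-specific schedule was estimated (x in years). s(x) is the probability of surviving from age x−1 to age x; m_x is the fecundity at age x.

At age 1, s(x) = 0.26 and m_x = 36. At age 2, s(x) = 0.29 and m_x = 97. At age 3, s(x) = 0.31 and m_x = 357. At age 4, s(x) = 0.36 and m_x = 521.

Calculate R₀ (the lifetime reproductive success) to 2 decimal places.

Survivorship from birth: l_x = s_1·s_2·…·s_x.
  l_1 = 0.26000
  l_2 = 0.07540
  l_3 = 0.02337
  l_4 = 0.00841
R₀ = Σ l_x m_x:
  age 1: 0.26000 × 36 = 9.3600
  age 2: 0.07540 × 97 = 7.3138
  age 3: 0.02337 × 357 = 8.3431
  age 4: 0.00841 × 521 = 4.3816
R₀ = 9.3600 + 7.3138 + 8.3431 + 4.3816 = 29.3985

29.40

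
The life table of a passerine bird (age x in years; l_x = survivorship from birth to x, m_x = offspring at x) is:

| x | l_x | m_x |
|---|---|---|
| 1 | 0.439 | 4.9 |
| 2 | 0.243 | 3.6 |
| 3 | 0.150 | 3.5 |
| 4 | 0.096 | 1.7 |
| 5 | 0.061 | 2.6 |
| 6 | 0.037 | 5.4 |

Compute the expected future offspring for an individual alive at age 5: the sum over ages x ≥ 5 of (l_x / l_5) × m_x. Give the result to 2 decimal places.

5.88

l_5 = 0.061. Conditional survival from age 5 to x is l_x / l_5.
  x=5: (0.061/0.061) × 2.6 = 2.6000
  x=6: (0.037/0.061) × 5.4 = 3.2754
Sum = 2.6000 + 3.2754 = 5.8754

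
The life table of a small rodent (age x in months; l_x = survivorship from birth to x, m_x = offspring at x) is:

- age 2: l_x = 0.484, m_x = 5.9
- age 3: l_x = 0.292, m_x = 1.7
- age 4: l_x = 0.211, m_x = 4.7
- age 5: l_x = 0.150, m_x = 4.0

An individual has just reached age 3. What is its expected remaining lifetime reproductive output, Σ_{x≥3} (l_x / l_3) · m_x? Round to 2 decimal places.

7.15

l_3 = 0.292. Conditional survival from age 3 to x is l_x / l_3.
  x=3: (0.292/0.292) × 1.7 = 1.7000
  x=4: (0.211/0.292) × 4.7 = 3.3962
  x=5: (0.150/0.292) × 4.0 = 2.0548
Sum = 1.7000 + 3.3962 + 2.0548 = 7.1510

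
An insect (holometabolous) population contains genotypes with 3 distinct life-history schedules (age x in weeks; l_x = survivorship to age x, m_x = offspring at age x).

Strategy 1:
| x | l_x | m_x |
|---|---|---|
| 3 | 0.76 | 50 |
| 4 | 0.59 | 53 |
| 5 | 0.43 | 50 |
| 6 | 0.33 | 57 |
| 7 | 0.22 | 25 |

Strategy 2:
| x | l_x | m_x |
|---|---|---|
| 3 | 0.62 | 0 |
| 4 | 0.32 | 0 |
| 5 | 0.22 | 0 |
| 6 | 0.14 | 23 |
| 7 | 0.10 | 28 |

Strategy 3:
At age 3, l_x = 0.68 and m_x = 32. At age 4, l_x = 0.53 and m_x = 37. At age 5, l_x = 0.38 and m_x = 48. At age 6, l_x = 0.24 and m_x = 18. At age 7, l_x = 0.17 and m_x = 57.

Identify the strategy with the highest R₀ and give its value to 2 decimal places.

Strategy 1: R₀ = 0.76×50 + 0.59×53 + 0.43×50 + 0.33×57 + 0.22×25 = 115.0800
Strategy 2: R₀ = 0.62×0 + 0.32×0 + 0.22×0 + 0.14×23 + 0.10×28 = 6.0200
Strategy 3: R₀ = 0.68×32 + 0.53×37 + 0.38×48 + 0.24×18 + 0.17×57 = 73.6200
Highest R₀: strategy 1 with 115.0800.

115.08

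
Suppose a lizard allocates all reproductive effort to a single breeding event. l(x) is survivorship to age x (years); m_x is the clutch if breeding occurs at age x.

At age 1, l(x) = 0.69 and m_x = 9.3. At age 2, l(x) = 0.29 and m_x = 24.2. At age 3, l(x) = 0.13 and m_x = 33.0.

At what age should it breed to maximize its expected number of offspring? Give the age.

Expected offspring if breeding at age x = l(x) × m_x:
  age 1: 0.69 × 9.3 = 6.417
  age 2: 0.29 × 24.2 = 7.018
  age 3: 0.13 × 33.0 = 4.290
Maximum at age 2 (7.018).

2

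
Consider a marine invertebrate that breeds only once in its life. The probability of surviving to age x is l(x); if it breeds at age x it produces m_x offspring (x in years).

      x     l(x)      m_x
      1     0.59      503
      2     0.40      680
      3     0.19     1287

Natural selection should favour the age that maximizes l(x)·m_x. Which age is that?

Expected offspring if breeding at age x = l(x) × m_x:
  age 1: 0.59 × 503 = 296.770
  age 2: 0.40 × 680 = 272.000
  age 3: 0.19 × 1287 = 244.530
Maximum at age 1 (296.770).

1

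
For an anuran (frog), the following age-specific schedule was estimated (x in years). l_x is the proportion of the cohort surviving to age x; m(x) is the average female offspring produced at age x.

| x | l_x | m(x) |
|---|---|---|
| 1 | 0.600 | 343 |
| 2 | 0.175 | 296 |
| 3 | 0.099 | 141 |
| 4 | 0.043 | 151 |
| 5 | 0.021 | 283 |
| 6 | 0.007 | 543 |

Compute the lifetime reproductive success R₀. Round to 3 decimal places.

R₀ = Σ l_x m(x):
  age 1: 0.600 × 343 = 205.8000
  age 2: 0.175 × 296 = 51.8000
  age 3: 0.099 × 141 = 13.9590
  age 4: 0.043 × 151 = 6.4930
  age 5: 0.021 × 283 = 5.9430
  age 6: 0.007 × 543 = 3.8010
R₀ = 205.8000 + 51.8000 + 13.9590 + 6.4930 + 5.9430 + 3.8010 = 287.7960

287.796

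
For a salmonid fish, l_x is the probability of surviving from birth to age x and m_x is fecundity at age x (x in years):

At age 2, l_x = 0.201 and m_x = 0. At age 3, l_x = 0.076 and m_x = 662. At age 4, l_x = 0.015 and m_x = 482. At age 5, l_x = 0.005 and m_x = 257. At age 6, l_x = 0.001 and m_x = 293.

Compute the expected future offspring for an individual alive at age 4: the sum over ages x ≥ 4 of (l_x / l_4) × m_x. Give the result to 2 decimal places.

l_4 = 0.015. Conditional survival from age 4 to x is l_x / l_4.
  x=4: (0.015/0.015) × 482 = 482.0000
  x=5: (0.005/0.015) × 257 = 85.6667
  x=6: (0.001/0.015) × 293 = 19.5333
Sum = 482.0000 + 85.6667 + 19.5333 = 587.2000

587.20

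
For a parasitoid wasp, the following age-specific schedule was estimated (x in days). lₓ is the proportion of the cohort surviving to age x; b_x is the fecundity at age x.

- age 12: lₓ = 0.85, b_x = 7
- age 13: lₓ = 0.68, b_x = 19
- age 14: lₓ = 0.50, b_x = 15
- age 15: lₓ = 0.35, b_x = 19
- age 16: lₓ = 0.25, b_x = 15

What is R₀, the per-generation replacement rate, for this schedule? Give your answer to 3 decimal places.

36.770

R₀ = Σ lₓ b_x:
  age 12: 0.85 × 7 = 5.9500
  age 13: 0.68 × 19 = 12.9200
  age 14: 0.50 × 15 = 7.5000
  age 15: 0.35 × 19 = 6.6500
  age 16: 0.25 × 15 = 3.7500
R₀ = 5.9500 + 12.9200 + 7.5000 + 6.6500 + 3.7500 = 36.7700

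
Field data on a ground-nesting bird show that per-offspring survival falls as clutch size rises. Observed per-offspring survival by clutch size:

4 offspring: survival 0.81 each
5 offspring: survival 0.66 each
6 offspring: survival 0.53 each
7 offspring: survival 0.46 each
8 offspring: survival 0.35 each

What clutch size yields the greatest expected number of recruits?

Expected recruits = c × s(c):
  c=4: 4 × 0.81 = 3.240
  c=5: 5 × 0.66 = 3.300
  c=6: 6 × 0.53 = 3.180
  c=7: 7 × 0.46 = 3.220
  c=8: 8 × 0.35 = 2.800
Maximum at c = 5 (3.300 recruits).

5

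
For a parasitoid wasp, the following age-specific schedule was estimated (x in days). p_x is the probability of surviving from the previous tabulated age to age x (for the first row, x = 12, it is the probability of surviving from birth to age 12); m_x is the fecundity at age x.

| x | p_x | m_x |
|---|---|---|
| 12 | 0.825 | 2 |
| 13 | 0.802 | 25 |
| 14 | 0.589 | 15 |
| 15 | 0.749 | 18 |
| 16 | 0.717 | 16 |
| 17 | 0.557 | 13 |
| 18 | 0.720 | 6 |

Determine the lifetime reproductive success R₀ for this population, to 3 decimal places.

34.659

Survivorship from birth: l_x = p_12·p_13·…·p_x.
  l_12 = 0.82500
  l_13 = 0.66165
  l_14 = 0.38971
  l_15 = 0.29189
  l_16 = 0.20929
  l_17 = 0.11657
  l_18 = 0.08393
R₀ = Σ l_x m_x:
  age 12: 0.82500 × 2 = 1.6500
  age 13: 0.66165 × 25 = 16.5412
  age 14: 0.38971 × 15 = 5.8457
  age 15: 0.29189 × 18 = 5.2540
  age 16: 0.20929 × 16 = 3.3486
  age 17: 0.11657 × 13 = 1.5154
  age 18: 0.08393 × 6 = 0.5036
R₀ = 1.6500 + 16.5412 + 5.8457 + 5.2540 + 3.3486 + 1.5154 + 0.5036 = 34.6585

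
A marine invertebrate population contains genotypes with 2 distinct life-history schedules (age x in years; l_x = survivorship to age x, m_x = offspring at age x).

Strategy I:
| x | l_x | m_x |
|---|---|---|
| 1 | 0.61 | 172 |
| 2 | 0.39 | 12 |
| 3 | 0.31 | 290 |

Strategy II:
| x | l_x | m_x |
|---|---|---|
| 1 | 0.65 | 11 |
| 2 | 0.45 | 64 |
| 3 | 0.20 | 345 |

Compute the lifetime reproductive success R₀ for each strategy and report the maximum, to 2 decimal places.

Strategy I: R₀ = 0.61×172 + 0.39×12 + 0.31×290 = 199.5000
Strategy II: R₀ = 0.65×11 + 0.45×64 + 0.20×345 = 104.9500
Highest R₀: strategy I with 199.5000.

199.50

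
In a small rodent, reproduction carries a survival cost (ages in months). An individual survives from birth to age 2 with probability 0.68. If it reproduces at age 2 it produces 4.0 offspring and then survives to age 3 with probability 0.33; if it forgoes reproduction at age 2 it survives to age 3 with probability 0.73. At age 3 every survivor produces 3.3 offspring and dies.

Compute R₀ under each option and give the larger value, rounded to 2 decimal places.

3.46

breed at age 2: R₀ = 0.68 × (4.0 + 0.33 × 3.3) = 0.68 × 5.0890 = 3.4605
delay to age 3: R₀ = 0.68 × (0.73 × 3.3) = 0.68 × 2.4090 = 1.6381
Higher: breed at age 2 (3.4605).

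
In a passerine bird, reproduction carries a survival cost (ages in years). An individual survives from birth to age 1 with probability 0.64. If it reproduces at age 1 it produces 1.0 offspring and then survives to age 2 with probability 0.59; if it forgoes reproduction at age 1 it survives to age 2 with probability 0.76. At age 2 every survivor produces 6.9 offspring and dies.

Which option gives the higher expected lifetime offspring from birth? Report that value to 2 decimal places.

3.36

breed at age 1: R₀ = 0.64 × (1.0 + 0.59 × 6.9) = 0.64 × 5.0710 = 3.2454
delay to age 2: R₀ = 0.64 × (0.76 × 6.9) = 0.64 × 5.2440 = 3.3562
Higher: delay to age 2 (3.3562).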